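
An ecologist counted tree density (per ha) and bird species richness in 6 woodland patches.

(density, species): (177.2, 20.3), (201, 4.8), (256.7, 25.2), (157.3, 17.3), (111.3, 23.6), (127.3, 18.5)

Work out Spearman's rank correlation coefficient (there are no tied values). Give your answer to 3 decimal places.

Rank density: 4, 5, 6, 3, 1, 2
Rank species: 4, 1, 6, 2, 5, 3
d = rank(density) − rank(species): 0, 4, 0, 1, -4, -1; Σd² = 34
ρ = 1 − 6Σd² / [n(n²−1)] = 1 − 6×34 / (6×35) = 1 − 204/210 ≈ 0.029

0.029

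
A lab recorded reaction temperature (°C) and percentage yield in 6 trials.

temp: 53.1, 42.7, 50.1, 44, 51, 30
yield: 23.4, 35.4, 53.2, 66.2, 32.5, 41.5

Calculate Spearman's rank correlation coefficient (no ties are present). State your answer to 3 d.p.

Rank temp: 6, 2, 4, 3, 5, 1
Rank yield: 1, 3, 5, 6, 2, 4
d = rank(temp) − rank(yield): 5, -1, -1, -3, 3, -3; Σd² = 54
ρ = 1 − 6Σd² / [n(n²−1)] = 1 − 6×54 / (6×35) = 1 − 324/210 ≈ -0.543

-0.543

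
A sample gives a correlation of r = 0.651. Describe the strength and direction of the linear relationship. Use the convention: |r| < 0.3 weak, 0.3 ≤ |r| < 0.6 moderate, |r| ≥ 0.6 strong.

strong positive

r = 0.651 > 0 so the relationship is positive.
|r| = 0.651, which falls in the strong range.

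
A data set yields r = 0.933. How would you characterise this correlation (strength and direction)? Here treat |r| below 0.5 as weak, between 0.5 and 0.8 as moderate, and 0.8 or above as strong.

strong positive

r = 0.933 > 0 so the relationship is positive.
|r| = 0.933, which falls in the strong range.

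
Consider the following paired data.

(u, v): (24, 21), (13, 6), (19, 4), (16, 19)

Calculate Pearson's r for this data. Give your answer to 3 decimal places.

n = 4, Σu = 72, Σv = 50, Σu² = 1362, Σv² = 854, Σuv = 962
nΣuv − ΣuΣv = 3848 − 3600 = 248
nΣu² − (Σu)² = 5448 − 5184 = 264; nΣv² − (Σv)² = 3416 − 2500 = 916
r = 248 / √(264 × 916) = 248 / 491.7560 ≈ 0.504

0.504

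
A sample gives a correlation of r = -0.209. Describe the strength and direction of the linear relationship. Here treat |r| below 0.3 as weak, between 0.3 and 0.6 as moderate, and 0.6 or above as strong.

r = -0.209 < 0 so the relationship is negative.
|r| = 0.209, which falls in the weak range.

weak negative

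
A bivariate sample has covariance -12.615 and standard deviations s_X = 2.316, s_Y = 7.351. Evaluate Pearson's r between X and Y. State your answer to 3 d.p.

r = Cov(X,Y) / (s_X · s_Y) = -12.615 / (2.316 × 7.351)
  = -12.615 / 17.0249 ≈ -0.741

-0.741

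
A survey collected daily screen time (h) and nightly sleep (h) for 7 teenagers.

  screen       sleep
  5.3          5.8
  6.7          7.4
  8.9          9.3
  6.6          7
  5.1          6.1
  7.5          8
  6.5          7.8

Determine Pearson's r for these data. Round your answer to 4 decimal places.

0.9651

n = 7, Σx = 46.6, Σy = 51.4, Σx² = 320.26, Σy² = 385.94, Σxy = 351.1
nΣxy − ΣxΣy = 2457.7 − 2395.24 = 62.46
nΣx² − (Σx)² = 2241.82 − 2171.56 = 70.26; nΣy² − (Σy)² = 2701.58 − 2641.96 = 59.62
r = 62.46 / √(70.26 × 59.62) = 62.46 / 64.7217 ≈ 0.9651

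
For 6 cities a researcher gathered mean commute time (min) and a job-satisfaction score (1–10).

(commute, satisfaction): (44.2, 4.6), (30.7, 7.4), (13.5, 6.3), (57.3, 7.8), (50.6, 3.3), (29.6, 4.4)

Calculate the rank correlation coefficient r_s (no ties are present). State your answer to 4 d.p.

0.1429

Rank commute: 4, 3, 1, 6, 5, 2
Rank satisfaction: 3, 5, 4, 6, 1, 2
d = rank(commute) − rank(satisfaction): 1, -2, -3, 0, 4, 0; Σd² = 30
ρ = 1 − 6Σd² / [n(n²−1)] = 1 − 6×30 / (6×35) = 1 − 180/210 ≈ 0.1429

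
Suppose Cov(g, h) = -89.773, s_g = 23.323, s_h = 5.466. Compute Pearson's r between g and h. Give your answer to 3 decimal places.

-0.704

r = Cov(g,h) / (s_g · s_h) = -89.773 / (23.323 × 5.466)
  = -89.773 / 127.4835 ≈ -0.704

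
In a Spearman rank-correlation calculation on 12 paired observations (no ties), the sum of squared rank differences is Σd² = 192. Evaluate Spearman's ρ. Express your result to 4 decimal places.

0.3287

ρ = 1 − 6Σd² / [n(n²−1)] = 1 − 6×192 / (12×143)
  = 1 − 1152/1716 = 1 − 0.67133 ≈ 0.3287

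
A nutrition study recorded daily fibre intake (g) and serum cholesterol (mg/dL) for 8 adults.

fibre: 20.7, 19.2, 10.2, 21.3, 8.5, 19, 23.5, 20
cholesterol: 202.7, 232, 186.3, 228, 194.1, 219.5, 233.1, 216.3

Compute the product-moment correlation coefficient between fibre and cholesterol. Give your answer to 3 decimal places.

0.827

n = 8, Σx = 142.4, Σy = 1712, Σx² = 2740.36, Σy² = 368579.34, Σxy = 31031.15
nΣxy − ΣxΣy = 248249.2 − 243788.8 = 4460.4
nΣx² − (Σx)² = 21922.88 − 20277.76 = 1645.12; nΣy² − (Σy)² = 2948634.72 − 2930944 = 17690.72
r = 4460.4 / √(1645.12 × 17690.72) = 4460.4 / 5394.7528 ≈ 0.827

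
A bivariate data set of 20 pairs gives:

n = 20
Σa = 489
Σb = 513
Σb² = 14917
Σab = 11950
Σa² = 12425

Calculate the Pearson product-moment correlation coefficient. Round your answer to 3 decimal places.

r = (nΣab − ΣaΣb) / √[(nΣa² − (Σa)²)(nΣb² − (Σb)²)]
Numerator: 20×11950 − 489×513 = -11857
Denominator: √[(248500 − 239121)(298340 − 263169)] = √[9379 × 35171] = 18162.2909
r = -11857 / 18162.2909 ≈ -0.653

-0.653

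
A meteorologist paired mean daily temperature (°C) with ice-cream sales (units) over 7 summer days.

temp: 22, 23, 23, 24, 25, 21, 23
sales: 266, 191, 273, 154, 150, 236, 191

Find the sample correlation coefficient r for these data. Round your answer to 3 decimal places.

-0.728

n = 7, Σx = 161, Σy = 1461, Σx² = 3713, Σy² = 320159, Σxy = 33319
nΣxy − ΣxΣy = 233233 − 235221 = -1988
nΣx² − (Σx)² = 25991 − 25921 = 70; nΣy² − (Σy)² = 2241113 − 2134521 = 106592
r = -1988 / √(70 × 106592) = -1988 / 2731.5637 ≈ -0.728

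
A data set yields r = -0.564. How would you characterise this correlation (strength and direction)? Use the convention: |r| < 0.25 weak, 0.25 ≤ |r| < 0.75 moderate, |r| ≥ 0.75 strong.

r = -0.564 < 0 so the relationship is negative.
|r| = 0.564, which falls in the moderate range.

moderate negative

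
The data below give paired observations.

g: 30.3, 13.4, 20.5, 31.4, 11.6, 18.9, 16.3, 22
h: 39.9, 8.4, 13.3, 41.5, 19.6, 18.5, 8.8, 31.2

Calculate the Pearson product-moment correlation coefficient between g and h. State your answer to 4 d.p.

0.8624

n = 8, Σg = 164.4, Σh = 181.2, Σg² = 3745.32, Σh² = 5339, Σgh = 4304.13
nΣgh − ΣgΣh = 34433.04 − 29789.28 = 4643.76
nΣg² − (Σg)² = 29962.56 − 27027.36 = 2935.2; nΣh² − (Σh)² = 42712 − 32833.44 = 9878.56
r = 4643.76 / √(2935.2 × 9878.56) = 4643.76 / 5384.7516 ≈ 0.8624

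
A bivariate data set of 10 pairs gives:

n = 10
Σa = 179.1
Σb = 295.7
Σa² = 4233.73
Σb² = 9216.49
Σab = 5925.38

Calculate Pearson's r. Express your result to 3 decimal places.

r = (nΣab − ΣaΣb) / √[(nΣa² − (Σa)²)(nΣb² − (Σb)²)]
Numerator: 10×5925.38 − 179.1×295.7 = 6293.93
Denominator: √[(42337.3 − 32076.81)(92164.9 − 87438.49)] = √[10260.49 × 4726.41] = 6963.8554
r = 6293.93 / 6963.8554 ≈ 0.904

0.904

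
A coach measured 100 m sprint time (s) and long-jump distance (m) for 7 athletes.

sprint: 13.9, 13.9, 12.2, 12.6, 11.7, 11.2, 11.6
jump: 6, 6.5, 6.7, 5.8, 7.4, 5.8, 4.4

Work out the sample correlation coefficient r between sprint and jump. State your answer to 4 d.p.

n = 7, Σx = 87.1, Σy = 42.6, Σx² = 1090.91, Σy² = 264.54, Σxy = 531.15
nΣxy − ΣxΣy = 3718.05 − 3710.46 = 7.59
nΣx² − (Σx)² = 7636.37 − 7586.41 = 49.96; nΣy² − (Σy)² = 1851.78 − 1814.76 = 37.02
r = 7.59 / √(49.96 × 37.02) = 7.59 / 43.0060 ≈ 0.1765

0.1765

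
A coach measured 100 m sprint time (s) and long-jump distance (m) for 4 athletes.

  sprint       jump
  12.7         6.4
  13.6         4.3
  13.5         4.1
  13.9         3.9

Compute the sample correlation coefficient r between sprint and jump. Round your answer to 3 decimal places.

-0.968

n = 4, Σx = 53.7, Σy = 18.7, Σx² = 721.71, Σy² = 91.47, Σxy = 249.32
nΣxy − ΣxΣy = 997.28 − 1004.19 = -6.91
nΣx² − (Σx)² = 2886.84 − 2883.69 = 3.15; nΣy² − (Σy)² = 365.88 − 349.69 = 16.19
r = -6.91 / √(3.15 × 16.19) = -6.91 / 7.1413 ≈ -0.968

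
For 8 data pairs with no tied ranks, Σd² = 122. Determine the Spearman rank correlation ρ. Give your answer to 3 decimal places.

-0.452

ρ = 1 − 6Σd² / [n(n²−1)] = 1 − 6×122 / (8×63)
  = 1 − 732/504 = 1 − 1.4524 ≈ -0.452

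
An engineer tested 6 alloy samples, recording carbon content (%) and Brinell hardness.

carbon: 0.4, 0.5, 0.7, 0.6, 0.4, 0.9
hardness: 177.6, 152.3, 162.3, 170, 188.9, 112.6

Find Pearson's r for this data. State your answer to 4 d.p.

n = 6, Σx = 3.5, Σy = 963.7, Σx² = 2.23, Σy² = 158340.31, Σxy = 539.7
nΣxy − ΣxΣy = 3238.2 − 3372.95 = -134.75
nΣx² − (Σx)² = 13.38 − 12.25 = 1.13; nΣy² − (Σy)² = 950041.86 − 928717.69 = 21324.17
r = -134.75 / √(1.13 × 21324.17) = -134.75 / 155.2299 ≈ -0.8681

-0.8681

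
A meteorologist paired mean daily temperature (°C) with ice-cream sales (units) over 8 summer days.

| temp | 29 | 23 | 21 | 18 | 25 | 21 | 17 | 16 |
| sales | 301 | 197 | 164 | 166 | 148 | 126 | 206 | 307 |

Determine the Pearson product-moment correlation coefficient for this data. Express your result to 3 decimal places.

0.064

n = 8, Σx = 170, Σy = 1615, Σx² = 3746, Σy² = 358327, Σxy = 34452
nΣxy − ΣxΣy = 275616 − 274550 = 1066
nΣx² − (Σx)² = 29968 − 28900 = 1068; nΣy² − (Σy)² = 2866616 − 2608225 = 258391
r = 1066 / √(1068 × 258391) = 1066 / 16612.0916 ≈ 0.064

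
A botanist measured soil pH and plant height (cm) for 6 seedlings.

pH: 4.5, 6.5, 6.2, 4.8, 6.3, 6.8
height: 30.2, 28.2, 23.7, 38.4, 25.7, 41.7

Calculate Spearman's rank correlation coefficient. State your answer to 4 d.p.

0.1429

Rank pH: 1, 5, 3, 2, 4, 6
Rank height: 4, 3, 1, 5, 2, 6
d = rank(pH) − rank(height): -3, 2, 2, -3, 2, 0; Σd² = 30
ρ = 1 − 6Σd² / [n(n²−1)] = 1 − 6×30 / (6×35) = 1 − 180/210 ≈ 0.1429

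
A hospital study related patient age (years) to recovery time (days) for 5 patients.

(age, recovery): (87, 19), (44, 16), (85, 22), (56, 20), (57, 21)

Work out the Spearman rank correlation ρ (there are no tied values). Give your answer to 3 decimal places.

0.400

Rank age: 5, 1, 4, 2, 3
Rank recovery: 2, 1, 5, 3, 4
d = rank(age) − rank(recovery): 3, 0, -1, -1, -1; Σd² = 12
ρ = 1 − 6Σd² / [n(n²−1)] = 1 − 6×12 / (5×24) = 1 − 72/120 ≈ 0.400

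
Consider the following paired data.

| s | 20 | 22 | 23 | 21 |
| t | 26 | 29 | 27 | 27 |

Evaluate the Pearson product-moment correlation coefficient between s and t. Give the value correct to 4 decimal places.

n = 4, Σs = 86, Σt = 109, Σs² = 1854, Σt² = 2975, Σst = 2346
nΣst − ΣsΣt = 9384 − 9374 = 10
nΣs² − (Σs)² = 7416 − 7396 = 20; nΣt² − (Σt)² = 11900 − 11881 = 19
r = 10 / √(20 × 19) = 10 / 19.4936 ≈ 0.5130

0.5130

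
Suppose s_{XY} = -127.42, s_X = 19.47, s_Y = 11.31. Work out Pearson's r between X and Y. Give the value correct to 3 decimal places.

-0.579

r = Cov(X,Y) / (s_X · s_Y) = -127.42 / (19.47 × 11.31)
  = -127.42 / 220.2057 ≈ -0.579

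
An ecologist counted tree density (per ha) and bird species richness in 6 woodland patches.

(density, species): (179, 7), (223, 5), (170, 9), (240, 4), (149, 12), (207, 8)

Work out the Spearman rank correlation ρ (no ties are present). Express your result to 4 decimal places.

-0.9429

Rank density: 3, 5, 2, 6, 1, 4
Rank species: 3, 2, 5, 1, 6, 4
d = rank(density) − rank(species): 0, 3, -3, 5, -5, 0; Σd² = 68
ρ = 1 − 6Σd² / [n(n²−1)] = 1 − 6×68 / (6×35) = 1 − 408/210 ≈ -0.9429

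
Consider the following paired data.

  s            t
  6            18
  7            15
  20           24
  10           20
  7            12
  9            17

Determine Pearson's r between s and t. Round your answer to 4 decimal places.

n = 6, Σs = 59, Σt = 106, Σs² = 715, Σt² = 1958, Σst = 1130
nΣst − ΣsΣt = 6780 − 6254 = 526
nΣs² − (Σs)² = 4290 − 3481 = 809; nΣt² − (Σt)² = 11748 − 11236 = 512
r = 526 / √(809 × 512) = 526 / 643.5899 ≈ 0.8173

0.8173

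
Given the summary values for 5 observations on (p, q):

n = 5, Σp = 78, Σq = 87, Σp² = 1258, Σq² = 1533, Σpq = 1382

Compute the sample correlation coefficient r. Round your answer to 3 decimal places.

r = (nΣpq − ΣpΣq) / √[(nΣp² − (Σp)²)(nΣq² − (Σq)²)]
Numerator: 5×1382 − 78×87 = 124
Denominator: √[(6290 − 6084)(7665 − 7569)] = √[206 × 96] = 140.6272
r = 124 / 140.6272 ≈ 0.882

0.882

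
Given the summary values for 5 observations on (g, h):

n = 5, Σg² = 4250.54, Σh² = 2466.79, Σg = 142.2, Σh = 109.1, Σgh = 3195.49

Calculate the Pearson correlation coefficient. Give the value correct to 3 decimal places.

r = (nΣgh − ΣgΣh) / √[(nΣg² − (Σg)²)(nΣh² − (Σh)²)]
Numerator: 5×3195.49 − 142.2×109.1 = 463.43
Denominator: √[(21252.7 − 20220.84)(12333.95 − 11902.81)] = √[1031.86 × 431.14] = 666.9903
r = 463.43 / 666.9903 ≈ 0.695

0.695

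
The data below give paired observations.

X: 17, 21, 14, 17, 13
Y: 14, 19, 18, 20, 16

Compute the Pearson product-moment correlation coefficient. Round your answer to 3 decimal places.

0.338

n = 5, ΣX = 82, ΣY = 87, ΣX² = 1384, ΣY² = 1537, ΣXY = 1437
nΣXY − ΣXΣY = 7185 − 7134 = 51
nΣX² − (ΣX)² = 6920 − 6724 = 196; nΣY² − (ΣY)² = 7685 − 7569 = 116
r = 51 / √(196 × 116) = 51 / 150.7846 ≈ 0.338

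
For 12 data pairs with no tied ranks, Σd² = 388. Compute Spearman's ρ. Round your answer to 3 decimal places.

ρ = 1 − 6Σd² / [n(n²−1)] = 1 − 6×388 / (12×143)
  = 1 − 2328/1716 = 1 − 1.3566 ≈ -0.357

-0.357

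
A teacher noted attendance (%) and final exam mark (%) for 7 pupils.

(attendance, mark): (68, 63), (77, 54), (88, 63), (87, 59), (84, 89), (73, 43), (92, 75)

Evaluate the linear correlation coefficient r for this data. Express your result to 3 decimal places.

0.488

n = 7, Σx = 569, Σy = 446, Σx² = 46715, Σy² = 29730, Σxy = 36634
nΣxy − ΣxΣy = 256438 − 253774 = 2664
nΣx² − (Σx)² = 327005 − 323761 = 3244; nΣy² − (Σy)² = 208110 − 198916 = 9194
r = 2664 / √(3244 × 9194) = 2664 / 5461.2577 ≈ 0.488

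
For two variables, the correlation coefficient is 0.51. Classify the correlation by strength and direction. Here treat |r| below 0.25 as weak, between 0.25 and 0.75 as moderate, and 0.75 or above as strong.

r = 0.51 > 0 so the relationship is positive.
|r| = 0.51, which falls in the moderate range.

moderate positive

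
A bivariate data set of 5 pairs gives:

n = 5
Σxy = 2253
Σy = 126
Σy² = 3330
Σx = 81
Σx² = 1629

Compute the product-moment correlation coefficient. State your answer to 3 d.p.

r = (nΣxy − ΣxΣy) / √[(nΣx² − (Σx)²)(nΣy² − (Σy)²)]
Numerator: 5×2253 − 81×126 = 1059
Denominator: √[(8145 − 6561)(16650 − 15876)] = √[1584 × 774] = 1107.2561
r = 1059 / 1107.2561 ≈ 0.956

0.956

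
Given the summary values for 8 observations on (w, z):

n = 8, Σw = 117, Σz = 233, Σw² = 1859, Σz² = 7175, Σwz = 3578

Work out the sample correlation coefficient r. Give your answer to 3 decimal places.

r = (nΣwz − ΣwΣz) / √[(nΣw² − (Σw)²)(nΣz² − (Σz)²)]
Numerator: 8×3578 − 117×233 = 1363
Denominator: √[(14872 − 13689)(57400 − 54289)] = √[1183 × 3111] = 1918.4142
r = 1363 / 1918.4142 ≈ 0.710

0.710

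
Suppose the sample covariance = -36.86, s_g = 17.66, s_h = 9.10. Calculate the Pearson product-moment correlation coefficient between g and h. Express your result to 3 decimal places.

r = Cov(g,h) / (s_g · s_h) = -36.86 / (17.66 × 9.10)
  = -36.86 / 160.7060 ≈ -0.229

-0.229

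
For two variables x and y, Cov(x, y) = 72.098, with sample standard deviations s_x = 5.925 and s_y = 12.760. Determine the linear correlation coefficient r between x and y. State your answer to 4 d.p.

r = Cov(x,y) / (s_x · s_y) = 72.098 / (5.925 × 12.760)
  = 72.098 / 75.6030 ≈ 0.9536

0.9536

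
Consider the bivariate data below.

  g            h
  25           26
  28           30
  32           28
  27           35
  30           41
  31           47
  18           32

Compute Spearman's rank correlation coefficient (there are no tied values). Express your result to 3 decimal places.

0.250

Rank g: 2, 4, 7, 3, 5, 6, 1
Rank h: 1, 3, 2, 5, 6, 7, 4
d = rank(g) − rank(h): 1, 1, 5, -2, -1, -1, -3; Σd² = 42
ρ = 1 − 6Σd² / [n(n²−1)] = 1 − 6×42 / (7×48) = 1 − 252/336 ≈ 0.250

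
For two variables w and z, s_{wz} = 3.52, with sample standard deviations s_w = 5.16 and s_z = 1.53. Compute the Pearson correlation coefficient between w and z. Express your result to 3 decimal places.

r = Cov(w,z) / (s_w · s_z) = 3.52 / (5.16 × 1.53)
  = 3.52 / 7.8948 ≈ 0.446

0.446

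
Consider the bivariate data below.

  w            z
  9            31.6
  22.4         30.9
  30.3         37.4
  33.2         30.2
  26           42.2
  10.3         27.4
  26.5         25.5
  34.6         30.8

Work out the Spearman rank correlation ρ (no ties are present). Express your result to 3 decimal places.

-0.119

Rank w: 1, 3, 6, 7, 4, 2, 5, 8
Rank z: 6, 5, 7, 3, 8, 2, 1, 4
d = rank(w) − rank(z): -5, -2, -1, 4, -4, 0, 4, 4; Σd² = 94
ρ = 1 − 6Σd² / [n(n²−1)] = 1 − 6×94 / (8×63) = 1 − 564/504 ≈ -0.119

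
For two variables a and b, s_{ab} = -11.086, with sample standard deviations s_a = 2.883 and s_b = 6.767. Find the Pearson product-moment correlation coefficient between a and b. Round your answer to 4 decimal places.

-0.5682

r = Cov(a,b) / (s_a · s_b) = -11.086 / (2.883 × 6.767)
  = -11.086 / 19.5093 ≈ -0.5682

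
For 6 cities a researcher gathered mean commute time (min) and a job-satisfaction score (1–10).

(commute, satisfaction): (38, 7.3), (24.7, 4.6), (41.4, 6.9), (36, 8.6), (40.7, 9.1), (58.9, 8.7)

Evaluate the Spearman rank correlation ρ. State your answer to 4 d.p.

Rank commute: 3, 1, 5, 2, 4, 6
Rank satisfaction: 3, 1, 2, 4, 6, 5
d = rank(commute) − rank(satisfaction): 0, 0, 3, -2, -2, 1; Σd² = 18
ρ = 1 − 6Σd² / [n(n²−1)] = 1 − 6×18 / (6×35) = 1 − 108/210 ≈ 0.4857

0.4857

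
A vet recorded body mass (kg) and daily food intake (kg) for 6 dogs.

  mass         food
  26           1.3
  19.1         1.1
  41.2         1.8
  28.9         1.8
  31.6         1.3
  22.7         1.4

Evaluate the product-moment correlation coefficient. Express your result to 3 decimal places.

0.725

n = 6, Σx = 169.5, Σy = 8.7, Σx² = 5087.31, Σy² = 13.03, Σxy = 253.85
nΣxy − ΣxΣy = 1523.1 − 1474.65 = 48.45
nΣx² − (Σx)² = 30523.86 − 28730.25 = 1793.61; nΣy² − (Σy)² = 78.18 − 75.69 = 2.49
r = 48.45 / √(1793.61 × 2.49) = 48.45 / 66.8288 ≈ 0.725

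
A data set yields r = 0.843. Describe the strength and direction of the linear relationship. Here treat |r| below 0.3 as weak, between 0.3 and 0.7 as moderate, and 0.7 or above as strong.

strong positive

r = 0.843 > 0 so the relationship is positive.
|r| = 0.843, which falls in the strong range.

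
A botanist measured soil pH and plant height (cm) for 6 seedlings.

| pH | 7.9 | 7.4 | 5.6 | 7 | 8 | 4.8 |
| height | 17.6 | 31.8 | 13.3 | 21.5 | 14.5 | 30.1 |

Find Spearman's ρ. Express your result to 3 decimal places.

Rank pH: 5, 4, 2, 3, 6, 1
Rank height: 3, 6, 1, 4, 2, 5
d = rank(pH) − rank(height): 2, -2, 1, -1, 4, -4; Σd² = 42
ρ = 1 − 6Σd² / [n(n²−1)] = 1 − 6×42 / (6×35) = 1 − 252/210 ≈ -0.200

-0.200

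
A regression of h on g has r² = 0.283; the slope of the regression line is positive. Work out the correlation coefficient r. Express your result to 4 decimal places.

|r| = √0.283 = 0.5320
The association is positive, so r = 0.5320.

0.5320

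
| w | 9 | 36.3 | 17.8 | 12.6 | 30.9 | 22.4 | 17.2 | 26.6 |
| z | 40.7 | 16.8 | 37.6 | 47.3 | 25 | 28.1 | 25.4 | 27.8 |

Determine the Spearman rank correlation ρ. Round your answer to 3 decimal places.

Rank w: 1, 8, 4, 2, 7, 5, 3, 6
Rank z: 7, 1, 6, 8, 2, 5, 3, 4
d = rank(w) − rank(z): -6, 7, -2, -6, 5, 0, 0, 2; Σd² = 154
ρ = 1 − 6Σd² / [n(n²−1)] = 1 − 6×154 / (8×63) = 1 − 924/504 ≈ -0.833

-0.833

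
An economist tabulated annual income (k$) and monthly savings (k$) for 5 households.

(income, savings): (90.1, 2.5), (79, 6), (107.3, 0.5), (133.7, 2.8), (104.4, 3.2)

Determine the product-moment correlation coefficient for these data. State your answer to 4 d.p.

n = 5, Σx = 514.5, Σy = 15, Σx² = 54647.35, Σy² = 60.58, Σxy = 1461.34
nΣxy − ΣxΣy = 7306.7 − 7717.5 = -410.8
nΣx² − (Σx)² = 273236.75 − 264710.25 = 8526.5; nΣy² − (Σy)² = 302.9 − 225 = 77.9
r = -410.8 / √(8526.5 × 77.9) = -410.8 / 814.9935 ≈ -0.5041

-0.5041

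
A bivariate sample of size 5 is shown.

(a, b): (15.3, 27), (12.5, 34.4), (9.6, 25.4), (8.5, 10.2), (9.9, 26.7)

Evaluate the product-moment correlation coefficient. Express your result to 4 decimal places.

n = 5, Σa = 55.8, Σb = 123.7, Σa² = 652.76, Σb² = 3374.45, Σab = 1437.97
nΣab − ΣaΣb = 7189.85 − 6902.46 = 287.39
nΣa² − (Σa)² = 3263.8 − 3113.64 = 150.16; nΣb² − (Σb)² = 16872.25 − 15301.69 = 1570.56
r = 287.39 / √(150.16 × 1570.56) = 287.39 / 485.6288 ≈ 0.5918

0.5918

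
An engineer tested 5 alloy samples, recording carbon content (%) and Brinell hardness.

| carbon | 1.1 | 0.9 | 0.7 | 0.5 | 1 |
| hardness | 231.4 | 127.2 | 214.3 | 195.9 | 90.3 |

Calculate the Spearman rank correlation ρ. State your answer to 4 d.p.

0.1000

Rank carbon: 5, 3, 2, 1, 4
Rank hardness: 5, 2, 4, 3, 1
d = rank(carbon) − rank(hardness): 0, 1, -2, -2, 3; Σd² = 18
ρ = 1 − 6Σd² / [n(n²−1)] = 1 − 6×18 / (5×24) = 1 − 108/120 ≈ 0.1000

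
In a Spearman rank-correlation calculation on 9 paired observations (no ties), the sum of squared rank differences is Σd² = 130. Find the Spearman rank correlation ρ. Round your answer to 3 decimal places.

ρ = 1 − 6Σd² / [n(n²−1)] = 1 − 6×130 / (9×80)
  = 1 − 780/720 = 1 − 1.0833 ≈ -0.083

-0.083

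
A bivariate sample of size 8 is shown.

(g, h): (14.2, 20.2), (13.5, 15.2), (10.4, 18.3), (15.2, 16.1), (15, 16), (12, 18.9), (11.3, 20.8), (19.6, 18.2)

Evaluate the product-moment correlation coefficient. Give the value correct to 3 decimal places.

-0.287

n = 8, Σg = 111.2, Σh = 143.7, Σg² = 1603.94, Σh² = 2610.27, Σgh = 1985.64
nΣgh − ΣgΣh = 15885.12 − 15979.44 = -94.32
nΣg² − (Σg)² = 12831.52 − 12365.44 = 466.08; nΣh² − (Σh)² = 20882.16 − 20649.69 = 232.47
r = -94.32 / √(466.08 × 232.47) = -94.32 / 329.1650 ≈ -0.287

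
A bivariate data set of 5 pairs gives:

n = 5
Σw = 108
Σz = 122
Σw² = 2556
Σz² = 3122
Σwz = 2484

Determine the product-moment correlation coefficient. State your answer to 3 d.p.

r = (nΣwz − ΣwΣz) / √[(nΣw² − (Σw)²)(nΣz² − (Σz)²)]
Numerator: 5×2484 − 108×122 = -756
Denominator: √[(12780 − 11664)(15610 − 14884)] = √[1116 × 726] = 900.1200
r = -756 / 900.1200 ≈ -0.840

-0.840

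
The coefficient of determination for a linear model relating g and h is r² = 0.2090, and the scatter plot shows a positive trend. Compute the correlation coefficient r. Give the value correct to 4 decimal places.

0.4572

|r| = √0.2090 = 0.4572
The association is positive, so r = 0.4572.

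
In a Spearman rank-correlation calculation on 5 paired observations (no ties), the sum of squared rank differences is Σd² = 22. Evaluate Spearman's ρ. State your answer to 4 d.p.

ρ = 1 − 6Σd² / [n(n²−1)] = 1 − 6×22 / (5×24)
  = 1 − 132/120 = 1 − 1.10000 ≈ -0.1000

-0.1000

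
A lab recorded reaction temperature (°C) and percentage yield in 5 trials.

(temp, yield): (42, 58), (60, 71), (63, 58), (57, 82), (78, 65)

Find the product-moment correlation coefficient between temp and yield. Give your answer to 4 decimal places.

0.1037

n = 5, Σx = 300, Σy = 334, Σx² = 18666, Σy² = 22718, Σxy = 20094
nΣxy − ΣxΣy = 100470 − 100200 = 270
nΣx² − (Σx)² = 93330 − 90000 = 3330; nΣy² − (Σy)² = 113590 − 111556 = 2034
r = 270 / √(3330 × 2034) = 270 / 2602.5411 ≈ 0.1037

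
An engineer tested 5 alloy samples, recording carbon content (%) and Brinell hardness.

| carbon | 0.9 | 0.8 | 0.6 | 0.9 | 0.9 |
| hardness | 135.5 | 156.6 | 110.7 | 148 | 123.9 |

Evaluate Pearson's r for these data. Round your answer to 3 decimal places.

n = 5, Σx = 4.1, Σy = 674.7, Σx² = 3.43, Σy² = 92393.51, Σxy = 558.36
nΣxy − ΣxΣy = 2791.8 − 2766.27 = 25.53
nΣx² − (Σx)² = 17.15 − 16.81 = 0.34; nΣy² − (Σy)² = 461967.55 − 455220.09 = 6747.46
r = 25.53 / √(0.34 × 6747.46) = 25.53 / 47.8971 ≈ 0.533

0.533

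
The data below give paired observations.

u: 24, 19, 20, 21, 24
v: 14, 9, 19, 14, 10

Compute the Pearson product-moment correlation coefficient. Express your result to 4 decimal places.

-0.1261

n = 5, Σu = 108, Σv = 66, Σu² = 2354, Σv² = 934, Σuv = 1421
nΣuv − ΣuΣv = 7105 − 7128 = -23
nΣu² − (Σu)² = 11770 − 11664 = 106; nΣv² − (Σv)² = 4670 − 4356 = 314
r = -23 / √(106 × 314) = -23 / 182.4390 ≈ -0.1261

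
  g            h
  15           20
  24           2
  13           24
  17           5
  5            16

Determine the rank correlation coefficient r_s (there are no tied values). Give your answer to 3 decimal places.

Rank g: 3, 5, 2, 4, 1
Rank h: 4, 1, 5, 2, 3
d = rank(g) − rank(h): -1, 4, -3, 2, -2; Σd² = 34
ρ = 1 − 6Σd² / [n(n²−1)] = 1 − 6×34 / (5×24) = 1 − 204/120 ≈ -0.700

-0.700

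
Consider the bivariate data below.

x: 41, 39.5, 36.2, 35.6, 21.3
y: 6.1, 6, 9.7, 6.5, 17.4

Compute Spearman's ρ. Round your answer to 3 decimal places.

Rank x: 5, 4, 3, 2, 1
Rank y: 2, 1, 4, 3, 5
d = rank(x) − rank(y): 3, 3, -1, -1, -4; Σd² = 36
ρ = 1 − 6Σd² / [n(n²−1)] = 1 − 6×36 / (5×24) = 1 − 216/120 ≈ -0.800

-0.800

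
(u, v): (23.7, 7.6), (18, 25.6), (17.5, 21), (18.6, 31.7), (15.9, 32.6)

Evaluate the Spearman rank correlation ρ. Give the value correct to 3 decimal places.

Rank u: 5, 3, 2, 4, 1
Rank v: 1, 3, 2, 4, 5
d = rank(u) − rank(v): 4, 0, 0, 0, -4; Σd² = 32
ρ = 1 − 6Σd² / [n(n²−1)] = 1 − 6×32 / (5×24) = 1 − 192/120 ≈ -0.600

-0.600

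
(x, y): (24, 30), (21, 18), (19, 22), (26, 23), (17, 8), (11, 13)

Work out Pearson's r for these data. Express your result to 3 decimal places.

n = 6, Σx = 118, Σy = 114, Σx² = 2464, Σy² = 2470, Σxy = 2393
nΣxy − ΣxΣy = 14358 − 13452 = 906
nΣx² − (Σx)² = 14784 − 13924 = 860; nΣy² − (Σy)² = 14820 − 12996 = 1824
r = 906 / √(860 × 1824) = 906 / 1252.4536 ≈ 0.723

0.723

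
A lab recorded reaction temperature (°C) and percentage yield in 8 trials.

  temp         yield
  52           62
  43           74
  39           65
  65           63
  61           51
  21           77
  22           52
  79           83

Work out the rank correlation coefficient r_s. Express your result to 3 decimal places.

Rank temp: 5, 4, 3, 7, 6, 1, 2, 8
Rank yield: 3, 6, 5, 4, 1, 7, 2, 8
d = rank(temp) − rank(yield): 2, -2, -2, 3, 5, -6, 0, 0; Σd² = 82
ρ = 1 − 6Σd² / [n(n²−1)] = 1 − 6×82 / (8×63) = 1 − 492/504 ≈ 0.024

0.024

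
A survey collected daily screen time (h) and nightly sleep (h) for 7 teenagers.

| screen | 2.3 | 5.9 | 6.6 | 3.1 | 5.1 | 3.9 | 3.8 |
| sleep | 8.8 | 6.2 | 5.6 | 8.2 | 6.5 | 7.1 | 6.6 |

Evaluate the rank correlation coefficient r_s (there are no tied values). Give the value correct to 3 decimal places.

Rank screen: 1, 6, 7, 2, 5, 4, 3
Rank sleep: 7, 2, 1, 6, 3, 5, 4
d = rank(screen) − rank(sleep): -6, 4, 6, -4, 2, -1, -1; Σd² = 110
ρ = 1 − 6Σd² / [n(n²−1)] = 1 − 6×110 / (7×48) = 1 − 660/336 ≈ -0.964

-0.964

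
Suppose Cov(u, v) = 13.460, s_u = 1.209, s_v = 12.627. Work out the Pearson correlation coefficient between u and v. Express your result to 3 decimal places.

0.882

r = Cov(u,v) / (s_u · s_v) = 13.460 / (1.209 × 12.627)
  = 13.460 / 15.2660 ≈ 0.882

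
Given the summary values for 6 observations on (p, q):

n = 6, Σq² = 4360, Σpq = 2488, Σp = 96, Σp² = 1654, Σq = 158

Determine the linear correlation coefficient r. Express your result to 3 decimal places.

r = (nΣpq − ΣpΣq) / √[(nΣp² − (Σp)²)(nΣq² − (Σq)²)]
Numerator: 6×2488 − 96×158 = -240
Denominator: √[(9924 − 9216)(26160 − 24964)] = √[708 × 1196] = 920.2000
r = -240 / 920.2000 ≈ -0.261

-0.261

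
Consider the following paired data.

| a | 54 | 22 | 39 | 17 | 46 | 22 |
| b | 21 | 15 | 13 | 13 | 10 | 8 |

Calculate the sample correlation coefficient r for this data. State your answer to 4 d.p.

0.4740

n = 6, Σa = 200, Σb = 80, Σa² = 7810, Σb² = 1168, Σab = 2828
nΣab − ΣaΣb = 16968 − 16000 = 968
nΣa² − (Σa)² = 46860 − 40000 = 6860; nΣb² − (Σb)² = 7008 − 6400 = 608
r = 968 / √(6860 × 608) = 968 / 2042.2732 ≈ 0.4740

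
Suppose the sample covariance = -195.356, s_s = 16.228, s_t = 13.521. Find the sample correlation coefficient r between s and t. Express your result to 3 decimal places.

-0.890

r = Cov(s,t) / (s_s · s_t) = -195.356 / (16.228 × 13.521)
  = -195.356 / 219.4188 ≈ -0.890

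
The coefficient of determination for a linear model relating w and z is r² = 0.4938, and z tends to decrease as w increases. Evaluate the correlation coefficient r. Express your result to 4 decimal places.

|r| = √0.4938 = 0.7027
The association is negative, so r = −0.7027.

-0.7027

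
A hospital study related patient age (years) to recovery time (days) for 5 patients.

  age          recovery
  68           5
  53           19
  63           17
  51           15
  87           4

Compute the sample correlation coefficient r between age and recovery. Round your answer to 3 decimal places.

n = 5, Σx = 322, Σy = 60, Σx² = 21572, Σy² = 916, Σxy = 3531
nΣxy − ΣxΣy = 17655 − 19320 = -1665
nΣx² − (Σx)² = 107860 − 103684 = 4176; nΣy² − (Σy)² = 4580 − 3600 = 980
r = -1665 / √(4176 × 980) = -1665 / 2022.9879 ≈ -0.823

-0.823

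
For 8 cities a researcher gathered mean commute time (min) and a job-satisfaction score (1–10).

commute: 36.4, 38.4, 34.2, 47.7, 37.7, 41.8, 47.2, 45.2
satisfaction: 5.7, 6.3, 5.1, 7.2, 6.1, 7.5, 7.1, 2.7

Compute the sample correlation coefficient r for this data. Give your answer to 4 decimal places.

0.1539

n = 8, Σx = 328.6, Σy = 47.7, Σx² = 13683.86, Σy² = 301.19, Σxy = 1967.89
nΣxy − ΣxΣy = 15743.12 − 15674.22 = 68.9
nΣx² − (Σx)² = 109470.88 − 107977.96 = 1492.92; nΣy² − (Σy)² = 2409.52 − 2275.29 = 134.23
r = 68.9 / √(1492.92 × 134.23) = 68.9 / 447.6546 ≈ 0.1539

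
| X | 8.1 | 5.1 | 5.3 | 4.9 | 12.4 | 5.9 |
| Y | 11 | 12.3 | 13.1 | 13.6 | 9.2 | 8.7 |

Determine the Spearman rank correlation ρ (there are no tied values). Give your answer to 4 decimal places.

-0.7714

Rank X: 5, 2, 3, 1, 6, 4
Rank Y: 3, 4, 5, 6, 2, 1
d = rank(X) − rank(Y): 2, -2, -2, -5, 4, 3; Σd² = 62
ρ = 1 − 6Σd² / [n(n²−1)] = 1 − 6×62 / (6×35) = 1 − 372/210 ≈ -0.7714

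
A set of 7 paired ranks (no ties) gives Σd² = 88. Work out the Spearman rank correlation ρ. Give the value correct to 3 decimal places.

ρ = 1 − 6Σd² / [n(n²−1)] = 1 − 6×88 / (7×48)
  = 1 − 528/336 = 1 − 1.5714 ≈ -0.571

-0.571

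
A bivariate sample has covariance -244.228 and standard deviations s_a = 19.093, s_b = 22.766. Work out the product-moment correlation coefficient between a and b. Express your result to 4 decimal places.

-0.5619

r = Cov(a,b) / (s_a · s_b) = -244.228 / (19.093 × 22.766)
  = -244.228 / 434.6712 ≈ -0.5619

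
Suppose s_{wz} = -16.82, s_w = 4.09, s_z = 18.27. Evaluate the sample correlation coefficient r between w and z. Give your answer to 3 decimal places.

-0.225

r = Cov(w,z) / (s_w · s_z) = -16.82 / (4.09 × 18.27)
  = -16.82 / 74.7243 ≈ -0.225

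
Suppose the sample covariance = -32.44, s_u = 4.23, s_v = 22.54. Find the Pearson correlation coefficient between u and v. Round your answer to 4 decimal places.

-0.3402

r = Cov(u,v) / (s_u · s_v) = -32.44 / (4.23 × 22.54)
  = -32.44 / 95.3442 ≈ -0.3402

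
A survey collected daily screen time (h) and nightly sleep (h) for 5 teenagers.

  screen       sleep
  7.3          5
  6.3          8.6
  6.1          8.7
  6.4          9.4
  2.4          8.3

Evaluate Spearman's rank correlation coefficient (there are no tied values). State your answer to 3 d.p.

-0.100

Rank screen: 5, 3, 2, 4, 1
Rank sleep: 1, 3, 4, 5, 2
d = rank(screen) − rank(sleep): 4, 0, -2, -1, -1; Σd² = 22
ρ = 1 − 6Σd² / [n(n²−1)] = 1 − 6×22 / (5×24) = 1 − 132/120 ≈ -0.100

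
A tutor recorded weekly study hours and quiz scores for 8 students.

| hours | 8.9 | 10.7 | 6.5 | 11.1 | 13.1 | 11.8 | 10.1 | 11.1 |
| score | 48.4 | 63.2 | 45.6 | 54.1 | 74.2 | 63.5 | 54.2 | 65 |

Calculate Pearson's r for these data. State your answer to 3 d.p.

n = 8, Σx = 83.3, Σy = 468.2, Σx² = 895.23, Σy² = 28043.5, Σxy = 4994.15
nΣxy − ΣxΣy = 39953.2 − 39001.06 = 952.14
nΣx² − (Σx)² = 7161.84 − 6938.89 = 222.95; nΣy² − (Σy)² = 224348 − 219211.24 = 5136.76
r = 952.14 / √(222.95 × 5136.76) = 952.14 / 1070.1592 ≈ 0.890

0.890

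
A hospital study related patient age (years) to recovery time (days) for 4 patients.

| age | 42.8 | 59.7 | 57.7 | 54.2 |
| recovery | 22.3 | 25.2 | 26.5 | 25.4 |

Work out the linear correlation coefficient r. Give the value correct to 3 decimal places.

0.905

n = 4, Σx = 214.4, Σy = 99.4, Σx² = 11662.86, Σy² = 2479.74, Σxy = 5364.61
nΣxy − ΣxΣy = 21458.44 − 21311.36 = 147.08
nΣx² − (Σx)² = 46651.44 − 45967.36 = 684.08; nΣy² − (Σy)² = 9918.96 − 9880.36 = 38.6
r = 147.08 / √(684.08 × 38.6) = 147.08 / 162.4977 ≈ 0.905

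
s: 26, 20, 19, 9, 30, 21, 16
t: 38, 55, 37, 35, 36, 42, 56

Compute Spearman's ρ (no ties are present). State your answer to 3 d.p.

-0.036

Rank s: 6, 4, 3, 1, 7, 5, 2
Rank t: 4, 6, 3, 1, 2, 5, 7
d = rank(s) − rank(t): 2, -2, 0, 0, 5, 0, -5; Σd² = 58
ρ = 1 − 6Σd² / [n(n²−1)] = 1 − 6×58 / (7×48) = 1 − 348/336 ≈ -0.036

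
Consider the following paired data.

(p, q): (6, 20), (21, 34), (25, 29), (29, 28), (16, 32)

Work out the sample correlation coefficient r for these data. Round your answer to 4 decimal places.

n = 5, Σp = 97, Σq = 143, Σp² = 2199, Σq² = 4205, Σpq = 2883
nΣpq − ΣpΣq = 14415 − 13871 = 544
nΣp² − (Σp)² = 10995 − 9409 = 1586; nΣq² − (Σq)² = 21025 − 20449 = 576
r = 544 / √(1586 × 576) = 544 / 955.7908 ≈ 0.5692

0.5692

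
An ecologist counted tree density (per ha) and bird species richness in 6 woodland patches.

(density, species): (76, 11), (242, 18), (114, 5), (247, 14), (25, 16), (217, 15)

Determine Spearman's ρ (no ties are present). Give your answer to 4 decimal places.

Rank density: 2, 5, 3, 6, 1, 4
Rank species: 2, 6, 1, 3, 5, 4
d = rank(density) − rank(species): 0, -1, 2, 3, -4, 0; Σd² = 30
ρ = 1 − 6Σd² / [n(n²−1)] = 1 − 6×30 / (6×35) = 1 − 180/210 ≈ 0.1429

0.1429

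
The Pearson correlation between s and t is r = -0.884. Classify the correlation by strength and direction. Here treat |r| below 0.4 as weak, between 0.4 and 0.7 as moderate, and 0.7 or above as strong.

strong negative

r = -0.884 < 0 so the relationship is negative.
|r| = 0.884, which falls in the strong range.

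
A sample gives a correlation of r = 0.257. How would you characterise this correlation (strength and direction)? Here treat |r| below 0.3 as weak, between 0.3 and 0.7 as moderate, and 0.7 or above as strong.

r = 0.257 > 0 so the relationship is positive.
|r| = 0.257, which falls in the weak range.

weak positive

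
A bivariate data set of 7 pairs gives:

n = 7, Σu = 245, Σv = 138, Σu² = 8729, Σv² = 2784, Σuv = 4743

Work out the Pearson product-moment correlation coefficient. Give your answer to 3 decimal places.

r = (nΣuv − ΣuΣv) / √[(nΣu² − (Σu)²)(nΣv² − (Σv)²)]
Numerator: 7×4743 − 245×138 = -609
Denominator: √[(61103 − 60025)(19488 − 19044)] = √[1078 × 444] = 691.8323
r = -609 / 691.8323 ≈ -0.880

-0.880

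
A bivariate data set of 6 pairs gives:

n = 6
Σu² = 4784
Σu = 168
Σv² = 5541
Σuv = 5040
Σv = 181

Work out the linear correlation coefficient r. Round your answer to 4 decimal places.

r = (nΣuv − ΣuΣv) / √[(nΣu² − (Σu)²)(nΣv² − (Σv)²)]
Numerator: 6×5040 − 168×181 = -168
Denominator: √[(28704 − 28224)(33246 − 32761)] = √[480 × 485] = 482.4935
r = -168 / 482.4935 ≈ -0.3482

-0.3482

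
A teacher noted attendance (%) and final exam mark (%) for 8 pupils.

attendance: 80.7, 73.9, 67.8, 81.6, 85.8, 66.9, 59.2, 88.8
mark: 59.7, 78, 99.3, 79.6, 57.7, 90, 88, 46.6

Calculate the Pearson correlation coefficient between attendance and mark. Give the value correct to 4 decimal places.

-0.8587

n = 8, Σx = 604.7, Σy = 598.9, Σx² = 46456.43, Σy² = 47189.59, Σxy = 44129.23
nΣxy − ΣxΣy = 353033.84 − 362154.83 = -9120.99
nΣx² − (Σx)² = 371651.44 − 365662.09 = 5989.35; nΣy² − (Σy)² = 377516.72 − 358681.21 = 18835.51
r = -9120.99 / √(5989.35 × 18835.51) = -9120.99 / 10621.3211 ≈ -0.8587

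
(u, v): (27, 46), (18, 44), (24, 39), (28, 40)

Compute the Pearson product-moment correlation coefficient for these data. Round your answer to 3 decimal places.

-0.185

n = 4, Σu = 97, Σv = 169, Σu² = 2413, Σv² = 7173, Σuv = 4090
nΣuv − ΣuΣv = 16360 − 16393 = -33
nΣu² − (Σu)² = 9652 − 9409 = 243; nΣv² − (Σv)² = 28692 − 28561 = 131
r = -33 / √(243 × 131) = -33 / 178.4180 ≈ -0.185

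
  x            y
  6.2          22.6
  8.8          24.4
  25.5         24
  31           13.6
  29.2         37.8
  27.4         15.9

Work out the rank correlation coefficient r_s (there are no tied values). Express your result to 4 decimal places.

Rank x: 1, 2, 3, 6, 5, 4
Rank y: 3, 5, 4, 1, 6, 2
d = rank(x) − rank(y): -2, -3, -1, 5, -1, 2; Σd² = 44
ρ = 1 − 6Σd² / [n(n²−1)] = 1 − 6×44 / (6×35) = 1 − 264/210 ≈ -0.2571

-0.2571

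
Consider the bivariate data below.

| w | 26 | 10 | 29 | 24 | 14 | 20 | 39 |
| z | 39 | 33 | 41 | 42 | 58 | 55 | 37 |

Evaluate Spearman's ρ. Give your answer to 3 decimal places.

-0.214

Rank w: 5, 1, 6, 4, 2, 3, 7
Rank z: 3, 1, 4, 5, 7, 6, 2
d = rank(w) − rank(z): 2, 0, 2, -1, -5, -3, 5; Σd² = 68
ρ = 1 − 6Σd² / [n(n²−1)] = 1 − 6×68 / (7×48) = 1 − 408/336 ≈ -0.214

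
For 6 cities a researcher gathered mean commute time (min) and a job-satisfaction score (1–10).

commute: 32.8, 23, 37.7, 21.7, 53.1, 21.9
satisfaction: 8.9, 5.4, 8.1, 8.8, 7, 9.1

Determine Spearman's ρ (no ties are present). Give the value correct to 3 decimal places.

Rank commute: 4, 3, 5, 1, 6, 2
Rank satisfaction: 5, 1, 3, 4, 2, 6
d = rank(commute) − rank(satisfaction): -1, 2, 2, -3, 4, -4; Σd² = 50
ρ = 1 − 6Σd² / [n(n²−1)] = 1 − 6×50 / (6×35) = 1 − 300/210 ≈ -0.429

-0.429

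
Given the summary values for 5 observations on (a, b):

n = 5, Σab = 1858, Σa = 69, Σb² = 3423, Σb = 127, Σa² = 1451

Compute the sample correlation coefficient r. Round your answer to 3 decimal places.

r = (nΣab − ΣaΣb) / √[(nΣa² − (Σa)²)(nΣb² − (Σb)²)]
Numerator: 5×1858 − 69×127 = 527
Denominator: √[(7255 − 4761)(17115 − 16129)] = √[2494 × 986] = 1568.1467
r = 527 / 1568.1467 ≈ 0.336

0.336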